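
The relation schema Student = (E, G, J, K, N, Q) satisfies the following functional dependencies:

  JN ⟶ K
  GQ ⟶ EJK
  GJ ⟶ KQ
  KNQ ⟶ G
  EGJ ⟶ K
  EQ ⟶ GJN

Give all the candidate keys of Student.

{E, Q}; {G, J}; {G, Q}; {J, N, Q}; {K, N, Q}

{E, Q}⁺: EQ→GJN adds G, J, N; JN→K adds K → {E, G, J, K, N, Q}.
{G, J}⁺: GJ→KQ adds K, Q; GQ→EJK adds E; EQ→GJN adds N → {E, G, J, K, N, Q}.
{G, Q}⁺: GQ→EJK adds E, J, K; EQ→GJN adds N → {E, G, J, K, N, Q}.
{J, N, Q}⁺: JN→K adds K; KNQ→G adds G; GQ→EJK adds E → {E, G, J, K, N, Q}.
{K, N, Q}⁺: KNQ→G adds G; GQ→EJK adds E, J → {E, G, J, K, N, Q}.
Any other superkey contains one of these as a subset, so there are no further candidate keys.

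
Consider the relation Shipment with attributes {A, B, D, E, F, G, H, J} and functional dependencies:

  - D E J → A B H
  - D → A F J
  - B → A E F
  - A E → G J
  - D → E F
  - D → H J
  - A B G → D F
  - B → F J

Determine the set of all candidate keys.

{B}⁺: B→AEF adds A, E, F; AE→GJ adds G, J; ABG→DF adds D; DEJ→ABH adds H → {A, B, D, E, F, G, H, J}.
{D}⁺: D→AFJ adds A, F, J; D→EF adds E; D→HJ adds H; DEJ→ABH adds B; AE→GJ adds G → {A, B, D, E, F, G, H, J}.
Any other superkey contains one of these as a subset, so there are no further candidate keys.

{B}; {D}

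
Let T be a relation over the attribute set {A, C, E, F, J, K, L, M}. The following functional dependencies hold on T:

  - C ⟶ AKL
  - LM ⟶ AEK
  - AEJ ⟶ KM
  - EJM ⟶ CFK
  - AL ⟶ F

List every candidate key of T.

AEJ; CEJ; CJM; EJM; JLM

Attribute J never appears on the right-hand side of any dependency, so J must belong to every candidate key.
{J}⁺ = {J}, which is not all of the schema, so we must add further attributes.
{A, E, J}⁺: AEJ→KM adds K, M; EJM→CFK adds C, F; C→AKL adds L → {A, C, E, F, J, K, L, M}. Minimal: {E, J}⁺ = {E, J}; {A, J}⁺ = {A, J}; {A, E}⁺ = {A, E} — none reach the full schema.
{C, E, J}⁺: C→AKL adds A, K, L; AEJ→KM adds M; EJM→CFK adds F → {A, C, E, F, J, K, L, M}. Minimal: {E, J}⁺ = {E, J}; {C, J}⁺ = {A, C, F, J, K, L}; {C, E}⁺ = {A, C, E, F, K, L} — none reach the full schema.
{C, J, M}⁺: C→AKL adds A, K, L; LM→AEK adds E; EJM→CFK adds F → {A, C, E, F, J, K, L, M}. Minimal: {J, M}⁺ = {J, M}; {C, M}⁺ = {A, C, E, F, K, L, M}; {C, J}⁺ = {A, C, F, J, K, L} — none reach the full schema.
{E, J, M}⁺: EJM→CFK adds C, F, K; C→AKL adds A, L → {A, C, E, F, J, K, L, M}. Minimal: {J, M}⁺ = {J, M}; {E, M}⁺ = {E, M}; {E, J}⁺ = {E, J} — none reach the full schema.
{J, L, M}⁺: LM→AEK adds A, E, K; EJM→CFK adds C, F → {A, C, E, F, J, K, L, M}. Minimal: {L, M}⁺ = {A, E, F, K, L, M}; {J, M}⁺ = {J, M}; {J, L}⁺ = {J, L} — none reach the full schema.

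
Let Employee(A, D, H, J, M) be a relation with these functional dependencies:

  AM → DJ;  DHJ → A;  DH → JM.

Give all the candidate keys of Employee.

{D, H}; {A, H, M}

{D, H}⁺: DH→JM adds J, M; DHJ→A adds A → {A, D, H, J, M}. Minimal: {H}⁺ = {H}; {D}⁺ = {D} — none reach the full schema.
{A, H, M}⁺: AM→DJ adds D, J → {A, D, H, J, M}. Minimal: {H, M}⁺ = {H, M}; {A, M}⁺ = {A, D, J, M}; {A, H}⁺ = {A, H} — none reach the full schema.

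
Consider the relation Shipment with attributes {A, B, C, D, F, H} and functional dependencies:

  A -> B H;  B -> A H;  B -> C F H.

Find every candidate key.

{A, D}, {B, D}

Attribute D never appears on the right-hand side of any dependency, so D must belong to every candidate key.
{D}⁺ = {D}, which is not all of the schema, so we must add further attributes.
{A, D}⁺: A→BH adds B, H; B→CFH adds C, F → {A, B, C, D, F, H}.
{B, D}⁺: B→AH adds A, H; B→CFH adds C, F → {A, B, C, D, F, H}.
Any other superkey contains one of these as a subset, so there are no further candidate keys.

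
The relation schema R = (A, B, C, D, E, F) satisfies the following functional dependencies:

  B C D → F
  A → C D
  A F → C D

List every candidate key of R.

Attributes A, B, E never appear on any right-hand side, so every candidate key must contain {A, B, E}.
{A, B, E}⁺ = {A, B, C, D, E, F}, which is all of the schema, so {A, B, E} is the only candidate key.

(A, B, E)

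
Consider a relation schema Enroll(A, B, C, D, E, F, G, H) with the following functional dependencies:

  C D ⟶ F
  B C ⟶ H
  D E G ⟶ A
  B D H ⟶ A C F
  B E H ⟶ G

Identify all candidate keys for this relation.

{B, C, D, E}⁺: CD→F adds F; BC→H adds H; BDH→ACF adds A; BEH→G adds G → {A, B, C, D, E, F, G, H}.
{B, D, E, H}⁺: BDH→ACF adds A, C, F; BEH→G adds G → {A, B, C, D, E, F, G, H}.
Any other superkey contains one of these as a subset, so there are no further candidate keys.

BCDE; BDEH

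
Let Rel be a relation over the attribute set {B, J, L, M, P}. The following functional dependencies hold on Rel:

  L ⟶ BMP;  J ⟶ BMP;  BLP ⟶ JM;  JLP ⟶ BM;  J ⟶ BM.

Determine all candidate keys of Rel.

Attribute L never appears on the right-hand side of any dependency, so L must belong to every candidate key.
{L}⁺ = {B, J, L, M, P}, which is all of the schema, so {L} is the only candidate key.

{L}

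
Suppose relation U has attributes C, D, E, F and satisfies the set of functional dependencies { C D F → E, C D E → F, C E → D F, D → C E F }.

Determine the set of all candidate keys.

{D}⁺: D→CEF adds C, E, F → {C, D, E, F}.
{C, E}⁺: CE→DF adds D, F → {C, D, E, F}. Minimal: {E}⁺ = {E}; {C}⁺ = {C} — none reach the full schema.
Any other superkey contains one of these as a subset, so there are no further candidate keys.

(D); (C, E)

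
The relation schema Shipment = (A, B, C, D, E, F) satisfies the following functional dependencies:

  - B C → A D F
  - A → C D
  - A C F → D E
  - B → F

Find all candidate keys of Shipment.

Attribute B never appears on the right-hand side of any dependency, so B must belong to every candidate key.
{B}⁺ = {B, F}, which is not all of the schema, so we must add further attributes.
{A, B}⁺: A→CD adds C, D; B→F adds F; ACF→DE adds E → {A, B, C, D, E, F}. Minimal: {B}⁺ = {B, F}; {A}⁺ = {A, C, D} — none reach the full schema.
{B, C}⁺: BC→ADF adds A, D, F; ACF→DE adds E → {A, B, C, D, E, F}. Minimal: {C}⁺ = {C}; {B}⁺ = {B, F} — none reach the full schema.
Any other superkey contains one of these as a subset, so there are no further candidate keys.

{A, B}, {B, C}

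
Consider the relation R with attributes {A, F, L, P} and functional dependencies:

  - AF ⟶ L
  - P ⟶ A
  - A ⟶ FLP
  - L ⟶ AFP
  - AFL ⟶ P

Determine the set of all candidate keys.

{A}, {L}, {P}

{A}⁺: A→FLP adds F, L, P → {A, F, L, P}.
{L}⁺: L→AFP adds A, F, P → {A, F, L, P}.
{P}⁺: P→A adds A; A→FLP adds F, L → {A, F, L, P}.
Any other superkey contains one of these as a subset, so there are no further candidate keys.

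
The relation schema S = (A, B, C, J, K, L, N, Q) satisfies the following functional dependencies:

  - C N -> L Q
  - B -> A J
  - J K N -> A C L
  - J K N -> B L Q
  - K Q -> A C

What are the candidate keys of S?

Attributes K, N never appear on any right-hand side, so every candidate key must contain {K, N}.
{K, N}⁺ = {K, N}, which is not all of the schema, so we must add further attributes.
{B, K, N}⁺: B→AJ adds A, J; JKN→ACL adds C, L; JKN→BLQ adds Q → {A, B, C, J, K, L, N, Q}.
{J, K, N}⁺: JKN→ACL adds A, C, L; JKN→BLQ adds B, Q → {A, B, C, J, K, L, N, Q}.

{B, K, N}, {J, K, N}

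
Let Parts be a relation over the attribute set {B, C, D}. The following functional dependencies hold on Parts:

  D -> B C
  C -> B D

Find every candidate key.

(C), (D)

{C}⁺: C→BD adds B, D → {B, C, D}.
{D}⁺: D→BC adds B, C → {B, C, D}.
Any other superkey contains one of these as a subset, so there are no further candidate keys.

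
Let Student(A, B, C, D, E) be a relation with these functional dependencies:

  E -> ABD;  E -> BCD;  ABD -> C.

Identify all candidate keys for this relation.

Attribute E never appears on the right-hand side of any dependency, so E must belong to every candidate key.
{E}⁺ = {A, B, C, D, E}, which is all of the schema, so {E} is the only candidate key.

{E}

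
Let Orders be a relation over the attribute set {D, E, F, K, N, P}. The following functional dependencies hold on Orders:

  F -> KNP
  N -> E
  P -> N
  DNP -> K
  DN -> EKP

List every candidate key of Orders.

(D, F)

Attributes D, F never appear on any right-hand side, so every candidate key must contain {D, F}.
{D, F}⁺ = {D, E, F, K, N, P}, which is all of the schema, so {D, F} is the only candidate key.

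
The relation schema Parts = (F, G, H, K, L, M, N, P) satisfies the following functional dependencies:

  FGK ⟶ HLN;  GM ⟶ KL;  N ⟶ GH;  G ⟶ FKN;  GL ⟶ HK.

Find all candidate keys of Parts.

GMP, MNP

Attributes M, P never appear on any right-hand side, so every candidate key must contain {M, P}.
{M, P}⁺ = {M, P}, which is not all of the schema, so we must add further attributes.
{G, M, P}⁺: GM→KL adds K, L; G→FKN adds F, N; GL→HK adds H → {F, G, H, K, L, M, N, P}. Minimal: {M, P}⁺ = {M, P}; {G, P}⁺ = {F, G, H, K, L, N, P}; {G, M}⁺ = {F, G, H, K, L, M, N} — none reach the full schema.
{M, N, P}⁺: N→GH adds G, H; G→FKN adds F, K; FGK→HLN adds L → {F, G, H, K, L, M, N, P}. Minimal: {N, P}⁺ = {F, G, H, K, L, N, P}; {M, P}⁺ = {M, P}; {M, N}⁺ = {F, G, H, K, L, M, N} — none reach the full schema.
Any other superkey contains one of these as a subset, so there are no further candidate keys.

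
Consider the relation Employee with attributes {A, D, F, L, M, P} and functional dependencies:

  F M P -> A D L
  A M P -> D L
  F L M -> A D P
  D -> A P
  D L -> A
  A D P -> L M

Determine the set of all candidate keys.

Attribute F never appears on the right-hand side of any dependency, so F must belong to every candidate key.
{F}⁺ = {F}, which is not all of the schema, so we must add further attributes.
{D, F}⁺: D→AP adds A, P; ADP→LM adds L, M → {A, D, F, L, M, P}.
{F, L, M}⁺: FLM→ADP adds A, D, P → {A, D, F, L, M, P}.
{F, M, P}⁺: FMP→ADL adds A, D, L → {A, D, F, L, M, P}.
Any other superkey contains one of these as a subset, so there are no further candidate keys.

DF, FLM, FMP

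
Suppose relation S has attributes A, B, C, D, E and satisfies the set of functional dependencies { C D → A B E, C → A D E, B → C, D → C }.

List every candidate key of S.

{B}; {C}; {D}

{B}⁺: B→C adds C; C→ADE adds A, D, E → {A, B, C, D, E}.
{C}⁺: C→ADE adds A, D, E; CD→ABE adds B → {A, B, C, D, E}.
{D}⁺: D→C adds C; CD→ABE adds A, B, E → {A, B, C, D, E}.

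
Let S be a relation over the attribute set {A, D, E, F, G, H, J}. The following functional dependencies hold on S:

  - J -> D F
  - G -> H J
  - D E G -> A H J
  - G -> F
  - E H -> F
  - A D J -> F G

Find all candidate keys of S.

Attribute E never appears on the right-hand side of any dependency, so E must belong to every candidate key.
{E}⁺ = {E}, which is not all of the schema, so we must add further attributes.
{E, G}⁺: G→HJ adds H, J; G→F adds F; J→DF adds D; DEG→AHJ adds A → {A, D, E, F, G, H, J}. Minimal: {G}⁺ = {D, F, G, H, J}; {E}⁺ = {E} — none reach the full schema.
{A, E, J}⁺: J→DF adds D, F; ADJ→FG adds G; G→HJ adds H → {A, D, E, F, G, H, J}. Minimal: {E, J}⁺ = {D, E, F, J}; {A, J}⁺ = {A, D, F, G, H, J}; {A, E}⁺ = {A, E} — none reach the full schema.

{E, G}, {A, E, J}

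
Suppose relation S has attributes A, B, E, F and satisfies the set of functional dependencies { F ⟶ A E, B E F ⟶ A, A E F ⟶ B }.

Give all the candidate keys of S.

(F)

Attribute F never appears on the right-hand side of any dependency, so F must belong to every candidate key.
{F}⁺ = {A, B, E, F}, which is all of the schema, so {F} is the only candidate key.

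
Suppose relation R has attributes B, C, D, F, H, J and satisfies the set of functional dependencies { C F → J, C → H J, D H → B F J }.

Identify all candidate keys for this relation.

{C, D}

Attributes C, D never appear on any right-hand side, so every candidate key must contain {C, D}.
{C, D}⁺ = {B, C, D, F, H, J}, which is all of the schema, so {C, D} is the only candidate key.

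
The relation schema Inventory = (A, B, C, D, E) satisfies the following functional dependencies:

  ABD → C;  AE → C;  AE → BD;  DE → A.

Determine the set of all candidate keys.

{A, E}⁺: AE→C adds C; AE→BD adds B, D → {A, B, C, D, E}. Minimal: {E}⁺ = {E}; {A}⁺ = {A} — none reach the full schema.
{D, E}⁺: DE→A adds A; AE→C adds C; AE→BD adds B → {A, B, C, D, E}. Minimal: {E}⁺ = {E}; {D}⁺ = {D} — none reach the full schema.
Any other superkey contains one of these as a subset, so there are no further candidate keys.

AE; DE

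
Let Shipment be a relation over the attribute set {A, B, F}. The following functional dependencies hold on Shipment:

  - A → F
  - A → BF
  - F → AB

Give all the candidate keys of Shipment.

{A}⁺: A→F adds F; A→BF adds B → {A, B, F}.
{F}⁺: F→AB adds A, B → {A, B, F}.

{A}; {F}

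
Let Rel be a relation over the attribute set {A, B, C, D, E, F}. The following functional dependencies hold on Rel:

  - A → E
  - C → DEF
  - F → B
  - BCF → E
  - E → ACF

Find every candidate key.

{A}⁺: A→E adds E; E→ACF adds C, F; C→DEF adds D; F→B adds B → {A, B, C, D, E, F}.
{C}⁺: C→DEF adds D, E, F; F→B adds B; E→ACF adds A → {A, B, C, D, E, F}.
{E}⁺: E→ACF adds A, C, F; C→DEF adds D; F→B adds B → {A, B, C, D, E, F}.
Any other superkey contains one of these as a subset, so there are no further candidate keys.

A, C, E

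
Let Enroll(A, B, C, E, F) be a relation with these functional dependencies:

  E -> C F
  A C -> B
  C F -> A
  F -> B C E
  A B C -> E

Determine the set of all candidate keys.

E, F, AC

{E}⁺: E→CF adds C, F; CF→A adds A; F→BCE adds B → {A, B, C, E, F}.
{F}⁺: F→BCE adds B, C, E; CF→A adds A → {A, B, C, E, F}.
{A, C}⁺: AC→B adds B; ABC→E adds E; E→CF adds F → {A, B, C, E, F}. Minimal: {C}⁺ = {C}; {A}⁺ = {A} — none reach the full schema.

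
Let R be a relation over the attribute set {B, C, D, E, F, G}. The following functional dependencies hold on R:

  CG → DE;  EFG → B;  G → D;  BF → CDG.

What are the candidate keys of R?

Attribute F never appears on the right-hand side of any dependency, so F must belong to every candidate key.
{F}⁺ = {F}, which is not all of the schema, so we must add further attributes.
{B, F}⁺: BF→CDG adds C, D, G; CG→DE adds E → {B, C, D, E, F, G}. Minimal: {F}⁺ = {F}; {B}⁺ = {B} — none reach the full schema.
{C, F, G}⁺: CG→DE adds D, E; EFG→B adds B → {B, C, D, E, F, G}. Minimal: {F, G}⁺ = {D, F, G}; {C, G}⁺ = {C, D, E, G}; {C, F}⁺ = {C, F} — none reach the full schema.
{E, F, G}⁺: EFG→B adds B; G→D adds D; BF→CDG adds C → {B, C, D, E, F, G}. Minimal: {F, G}⁺ = {D, F, G}; {E, G}⁺ = {D, E, G}; {E, F}⁺ = {E, F} — none reach the full schema.
Any other superkey contains one of these as a subset, so there are no further candidate keys.

{B, F}, {C, F, G}, {E, F, G}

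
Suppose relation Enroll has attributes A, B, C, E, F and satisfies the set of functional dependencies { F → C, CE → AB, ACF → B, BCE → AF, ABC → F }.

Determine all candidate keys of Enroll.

{C, E}, {E, F}

Attribute E never appears on the right-hand side of any dependency, so E must belong to every candidate key.
{E}⁺ = {E}, which is not all of the schema, so we must add further attributes.
{C, E}⁺: CE→AB adds A, B; BCE→AF adds F → {A, B, C, E, F}.
{E, F}⁺: F→C adds C; CE→AB adds A, B → {A, B, C, E, F}.
Any other superkey contains one of these as a subset, so there are no further candidate keys.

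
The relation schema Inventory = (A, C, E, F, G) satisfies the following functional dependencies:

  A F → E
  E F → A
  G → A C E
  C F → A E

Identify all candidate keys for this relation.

{F, G}⁺: G→ACE adds A, C, E → {A, C, E, F, G}. Minimal: {G}⁺ = {A, C, E, G}; {F}⁺ = {F} — none reach the full schema.
No other minimal superkey exists.

{F, G}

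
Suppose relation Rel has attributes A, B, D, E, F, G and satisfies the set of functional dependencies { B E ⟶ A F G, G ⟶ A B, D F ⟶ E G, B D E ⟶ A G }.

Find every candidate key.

(D, F); (B, D, E); (D, E, G)

Attribute D never appears on the right-hand side of any dependency, so D must belong to every candidate key.
{D}⁺ = {D}, which is not all of the schema, so we must add further attributes.
{D, F}⁺: DF→EG adds E, G; G→AB adds A, B → {A, B, D, E, F, G}.
{B, D, E}⁺: BE→AFG adds A, F, G → {A, B, D, E, F, G}.
{D, E, G}⁺: G→AB adds A, B; BE→AFG adds F → {A, B, D, E, F, G}.
Any other superkey contains one of these as a subset, so there are no further candidate keys.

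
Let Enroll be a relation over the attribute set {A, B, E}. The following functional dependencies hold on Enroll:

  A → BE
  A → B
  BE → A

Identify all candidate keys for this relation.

{A}⁺: A→BE adds B, E → {A, B, E}.
{B, E}⁺: BE→A adds A → {A, B, E}. Minimal: {E}⁺ = {E}; {B}⁺ = {B} — none reach the full schema.
Any other superkey contains one of these as a subset, so there are no further candidate keys.

{A}, {B, E}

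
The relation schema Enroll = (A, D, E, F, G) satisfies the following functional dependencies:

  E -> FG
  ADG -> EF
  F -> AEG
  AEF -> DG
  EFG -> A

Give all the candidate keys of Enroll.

{E}; {F}; {A, D, G}

{E}⁺: E→FG adds F, G; F→AEG adds A; AEF→DG adds D → {A, D, E, F, G}.
{F}⁺: F→AEG adds A, E, G; AEF→DG adds D → {A, D, E, F, G}.
{A, D, G}⁺: ADG→EF adds E, F → {A, D, E, F, G}.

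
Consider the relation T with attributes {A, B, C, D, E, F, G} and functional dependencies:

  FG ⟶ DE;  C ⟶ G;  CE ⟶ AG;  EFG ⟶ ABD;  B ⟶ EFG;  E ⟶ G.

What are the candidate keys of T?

BC, CF

Attribute C never appears on the right-hand side of any dependency, so C must belong to every candidate key.
{C}⁺ = {C, G}, which is not all of the schema, so we must add further attributes.
{B, C}⁺: C→G adds G; B→EFG adds E, F; FG→DE adds D; CE→AG adds A → {A, B, C, D, E, F, G}. Minimal: {C}⁺ = {C, G}; {B}⁺ = {A, B, D, E, F, G} — none reach the full schema.
{C, F}⁺: C→G adds G; FG→DE adds D, E; CE→AG adds A; EFG→ABD adds B → {A, B, C, D, E, F, G}. Minimal: {F}⁺ = {F}; {C}⁺ = {C, G} — none reach the full schema.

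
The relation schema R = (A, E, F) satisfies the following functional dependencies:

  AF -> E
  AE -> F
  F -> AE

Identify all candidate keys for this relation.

{F}⁺: F→AE adds A, E → {A, E, F}.
{A, E}⁺: AE→F adds F → {A, E, F}. Minimal: {E}⁺ = {E}; {A}⁺ = {A} — none reach the full schema.
Any other superkey contains one of these as a subset, so there are no further candidate keys.

F, AE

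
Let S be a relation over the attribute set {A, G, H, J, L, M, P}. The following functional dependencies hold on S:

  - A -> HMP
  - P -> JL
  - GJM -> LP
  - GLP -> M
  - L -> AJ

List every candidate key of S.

Attribute G never appears on the right-hand side of any dependency, so G must belong to every candidate key.
{G}⁺ = {G}, which is not all of the schema, so we must add further attributes.
{A, G}⁺: A→HMP adds H, M, P; P→JL adds J, L → {A, G, H, J, L, M, P}. Minimal: {G}⁺ = {G}; {A}⁺ = {A, H, J, L, M, P} — none reach the full schema.
{G, L}⁺: L→AJ adds A, J; A→HMP adds H, M, P → {A, G, H, J, L, M, P}. Minimal: {L}⁺ = {A, H, J, L, M, P}; {G}⁺ = {G} — none reach the full schema.
{G, P}⁺: P→JL adds J, L; GLP→M adds M; L→AJ adds A; A→HMP adds H → {A, G, H, J, L, M, P}. Minimal: {P}⁺ = {A, H, J, L, M, P}; {G}⁺ = {G} — none reach the full schema.
{G, J, M}⁺: GJM→LP adds L, P; L→AJ adds A; A→HMP adds H → {A, G, H, J, L, M, P}. Minimal: {J, M}⁺ = {J, M}; {G, M}⁺ = {G, M}; {G, J}⁺ = {G, J} — none reach the full schema.

AG, GL, GP, GJM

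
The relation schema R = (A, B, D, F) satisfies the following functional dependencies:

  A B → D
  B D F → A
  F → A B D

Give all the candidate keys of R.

{F}

Attribute F never appears on the right-hand side of any dependency, so F must belong to every candidate key.
{F}⁺ = {A, B, D, F}, which is all of the schema, so {F} is the only candidate key.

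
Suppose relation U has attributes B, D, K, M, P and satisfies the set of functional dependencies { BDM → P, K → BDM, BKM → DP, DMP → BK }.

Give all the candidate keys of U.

K, BDM, DMP

{K}⁺: K→BDM adds B, D, M; BKM→DP adds P → {B, D, K, M, P}.
{B, D, M}⁺: BDM→P adds P; DMP→BK adds K → {B, D, K, M, P}. Minimal: {D, M}⁺ = {D, M}; {B, M}⁺ = {B, M}; {B, D}⁺ = {B, D} — none reach the full schema.
{D, M, P}⁺: DMP→BK adds B, K → {B, D, K, M, P}. Minimal: {M, P}⁺ = {M, P}; {D, P}⁺ = {D, P}; {D, M}⁺ = {D, M} — none reach the full schema.
Any other superkey contains one of these as a subset, so there are no further candidate keys.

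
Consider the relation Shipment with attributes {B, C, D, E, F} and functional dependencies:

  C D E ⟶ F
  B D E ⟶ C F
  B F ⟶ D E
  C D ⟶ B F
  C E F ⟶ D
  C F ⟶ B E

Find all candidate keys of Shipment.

{B, F}; {C, D}; {C, F}; {B, D, E}

{B, F}⁺: BF→DE adds D, E; BDE→CF adds C → {B, C, D, E, F}. Minimal: {F}⁺ = {F}; {B}⁺ = {B} — none reach the full schema.
{C, D}⁺: CD→BF adds B, F; CF→BE adds E → {B, C, D, E, F}. Minimal: {D}⁺ = {D}; {C}⁺ = {C} — none reach the full schema.
{C, F}⁺: CF→BE adds B, E; BF→DE adds D → {B, C, D, E, F}. Minimal: {F}⁺ = {F}; {C}⁺ = {C} — none reach the full schema.
{B, D, E}⁺: BDE→CF adds C, F → {B, C, D, E, F}. Minimal: {D, E}⁺ = {D, E}; {B, E}⁺ = {B, E}; {B, D}⁺ = {B, D} — none reach the full schema.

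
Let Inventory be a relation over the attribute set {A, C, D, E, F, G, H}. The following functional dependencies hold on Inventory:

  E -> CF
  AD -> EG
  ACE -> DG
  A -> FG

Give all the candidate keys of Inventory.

ADH, AEH

Attributes A, H never appear on any right-hand side, so every candidate key must contain {A, H}.
{A, H}⁺ = {A, F, G, H}, which is not all of the schema, so we must add further attributes.
{A, D, H}⁺: AD→EG adds E, G; A→FG adds F; E→CF adds C → {A, C, D, E, F, G, H}. Minimal: {D, H}⁺ = {D, H}; {A, H}⁺ = {A, F, G, H}; {A, D}⁺ = {A, C, D, E, F, G} — none reach the full schema.
{A, E, H}⁺: E→CF adds C, F; ACE→DG adds D, G → {A, C, D, E, F, G, H}. Minimal: {E, H}⁺ = {C, E, F, H}; {A, H}⁺ = {A, F, G, H}; {A, E}⁺ = {A, C, D, E, F, G} — none reach the full schema.
Any other superkey contains one of these as a subset, so there are no further candidate keys.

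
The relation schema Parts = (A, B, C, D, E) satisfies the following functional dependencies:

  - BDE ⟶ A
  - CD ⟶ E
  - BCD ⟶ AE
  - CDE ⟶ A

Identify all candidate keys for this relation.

Attributes B, C, D never appear on any right-hand side, so every candidate key must contain {B, C, D}.
{B, C, D}⁺ = {A, B, C, D, E}, which is all of the schema, so {B, C, D} is the only candidate key.

{B, C, D}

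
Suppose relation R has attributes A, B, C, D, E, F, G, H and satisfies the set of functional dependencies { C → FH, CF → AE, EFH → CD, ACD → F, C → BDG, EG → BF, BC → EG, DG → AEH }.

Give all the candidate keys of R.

{C}; {D, G}; {E, F, H}; {E, G, H}

{C}⁺: C→FH adds F, H; CF→AE adds A, E; EFH→CD adds D; C→BDG adds B, G → {A, B, C, D, E, F, G, H}.
{D, G}⁺: DG→AEH adds A, E, H; EG→BF adds B, F; EFH→CD adds C → {A, B, C, D, E, F, G, H}. Minimal: {G}⁺ = {G}; {D}⁺ = {D} — none reach the full schema.
{E, F, H}⁺: EFH→CD adds C, D; C→BDG adds B, G; DG→AEH adds A → {A, B, C, D, E, F, G, H}. Minimal: {F, H}⁺ = {F, H}; {E, H}⁺ = {E, H}; {E, F}⁺ = {E, F} — none reach the full schema.
{E, G, H}⁺: EG→BF adds B, F; EFH→CD adds C, D; DG→AEH adds A → {A, B, C, D, E, F, G, H}. Minimal: {G, H}⁺ = {G, H}; {E, H}⁺ = {E, H}; {E, G}⁺ = {B, E, F, G} — none reach the full schema.
Any other superkey contains one of these as a subset, so there are no further candidate keys.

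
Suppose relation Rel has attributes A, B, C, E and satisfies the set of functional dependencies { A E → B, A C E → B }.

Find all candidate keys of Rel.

Attributes A, C, E never appear on any right-hand side, so every candidate key must contain {A, C, E}.
{A, C, E}⁺ = {A, B, C, E}, which is all of the schema, so {A, C, E} is the only candidate key.

(A, C, E)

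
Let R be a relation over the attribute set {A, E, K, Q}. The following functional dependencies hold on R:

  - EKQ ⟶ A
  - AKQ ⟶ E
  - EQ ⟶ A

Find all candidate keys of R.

(A, K, Q); (E, K, Q)

Attributes K, Q never appear on any right-hand side, so every candidate key must contain {K, Q}.
{K, Q}⁺ = {K, Q}, which is not all of the schema, so we must add further attributes.
{A, K, Q}⁺: AKQ→E adds E → {A, E, K, Q}. Minimal: {K, Q}⁺ = {K, Q}; {A, Q}⁺ = {A, Q}; {A, K}⁺ = {A, K} — none reach the full schema.
{E, K, Q}⁺: EKQ→A adds A → {A, E, K, Q}. Minimal: {K, Q}⁺ = {K, Q}; {E, Q}⁺ = {A, E, Q}; {E, K}⁺ = {E, K} — none reach the full schema.
Any other superkey contains one of these as a subset, so there are no further candidate keys.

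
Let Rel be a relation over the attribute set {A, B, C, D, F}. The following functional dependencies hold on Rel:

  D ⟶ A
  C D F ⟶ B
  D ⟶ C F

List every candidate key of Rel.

Attribute D never appears on the right-hand side of any dependency, so D must belong to every candidate key.
{D}⁺ = {A, B, C, D, F}, which is all of the schema, so {D} is the only candidate key.

{D}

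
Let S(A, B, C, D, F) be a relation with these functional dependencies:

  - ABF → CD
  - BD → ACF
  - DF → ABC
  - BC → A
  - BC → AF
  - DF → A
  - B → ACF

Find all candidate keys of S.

{B}, {D, F}

{B}⁺: B→ACF adds A, C, F; ABF→CD adds D → {A, B, C, D, F}.
{D, F}⁺: DF→ABC adds A, B, C → {A, B, C, D, F}.
Any other superkey contains one of these as a subset, so there are no further candidate keys.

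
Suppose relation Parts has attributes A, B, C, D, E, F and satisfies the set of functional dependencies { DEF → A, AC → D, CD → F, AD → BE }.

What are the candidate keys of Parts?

Attribute C never appears on the right-hand side of any dependency, so C must belong to every candidate key.
{C}⁺ = {C}, which is not all of the schema, so we must add further attributes.
{A, C}⁺: AC→D adds D; CD→F adds F; AD→BE adds B, E → {A, B, C, D, E, F}.
{C, D, E}⁺: CD→F adds F; DEF→A adds A; AD→BE adds B → {A, B, C, D, E, F}.
Any other superkey contains one of these as a subset, so there are no further candidate keys.

{A, C}; {C, D, E}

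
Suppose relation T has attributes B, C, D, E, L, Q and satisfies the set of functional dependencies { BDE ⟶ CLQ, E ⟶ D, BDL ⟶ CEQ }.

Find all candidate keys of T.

Attribute B never appears on the right-hand side of any dependency, so B must belong to every candidate key.
{B}⁺ = {B}, which is not all of the schema, so we must add further attributes.
{B, E}⁺: E→D adds D; BDE→CLQ adds C, L, Q → {B, C, D, E, L, Q}. Minimal: {E}⁺ = {D, E}; {B}⁺ = {B} — none reach the full schema.
{B, D, L}⁺: BDL→CEQ adds C, E, Q → {B, C, D, E, L, Q}. Minimal: {D, L}⁺ = {D, L}; {B, L}⁺ = {B, L}; {B, D}⁺ = {B, D} — none reach the full schema.

(B, E), (B, D, L)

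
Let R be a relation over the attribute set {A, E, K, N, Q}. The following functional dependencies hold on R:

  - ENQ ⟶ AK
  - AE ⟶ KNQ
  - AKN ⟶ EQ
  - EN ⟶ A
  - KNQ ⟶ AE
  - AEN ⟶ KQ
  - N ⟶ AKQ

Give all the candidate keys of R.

{N}; {A, E}

{N}⁺: N→AKQ adds A, K, Q; AKN→EQ adds E → {A, E, K, N, Q}.
{A, E}⁺: AE→KNQ adds K, N, Q → {A, E, K, N, Q}. Minimal: {E}⁺ = {E}; {A}⁺ = {A} — none reach the full schema.
Any other superkey contains one of these as a subset, so there are no further candidate keys.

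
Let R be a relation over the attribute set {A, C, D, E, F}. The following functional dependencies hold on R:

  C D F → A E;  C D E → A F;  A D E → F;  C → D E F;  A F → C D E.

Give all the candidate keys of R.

{C}⁺: C→DEF adds D, E, F; CDF→AE adds A → {A, C, D, E, F}.
{A, F}⁺: AF→CDE adds C, D, E → {A, C, D, E, F}.
{A, D, E}⁺: ADE→F adds F; AF→CDE adds C → {A, C, D, E, F}.
Any other superkey contains one of these as a subset, so there are no further candidate keys.

{C}; {A, F}; {A, D, E}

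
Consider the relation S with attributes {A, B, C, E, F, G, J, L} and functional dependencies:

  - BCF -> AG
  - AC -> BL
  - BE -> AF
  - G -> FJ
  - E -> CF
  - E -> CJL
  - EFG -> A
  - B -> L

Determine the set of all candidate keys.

{A, E}⁺: E→CF adds C, F; E→CJL adds J, L; AC→BL adds B; BCF→AG adds G → {A, B, C, E, F, G, J, L}.
{B, E}⁺: BE→AF adds A, F; E→CF adds C; E→CJL adds J, L; BCF→AG adds G → {A, B, C, E, F, G, J, L}.
{E, G}⁺: G→FJ adds F, J; E→CF adds C; E→CJL adds L; EFG→A adds A; AC→BL adds B → {A, B, C, E, F, G, J, L}.

{A, E}; {B, E}; {E, G}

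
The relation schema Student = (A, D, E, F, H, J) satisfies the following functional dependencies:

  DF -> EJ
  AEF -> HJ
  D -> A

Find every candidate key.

(D, F)

Attributes D, F never appear on any right-hand side, so every candidate key must contain {D, F}.
{D, F}⁺ = {A, D, E, F, H, J}, which is all of the schema, so {D, F} is the only candidate key.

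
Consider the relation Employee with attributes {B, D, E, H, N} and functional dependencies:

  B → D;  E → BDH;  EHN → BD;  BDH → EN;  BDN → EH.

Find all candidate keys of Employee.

{E}⁺: E→BDH adds B, D, H; BDH→EN adds N → {B, D, E, H, N}.
{B, H}⁺: B→D adds D; BDH→EN adds E, N → {B, D, E, H, N}. Minimal: {H}⁺ = {H}; {B}⁺ = {B, D} — none reach the full schema.
{B, N}⁺: B→D adds D; BDN→EH adds E, H → {B, D, E, H, N}. Minimal: {N}⁺ = {N}; {B}⁺ = {B, D} — none reach the full schema.
Any other superkey contains one of these as a subset, so there are no further candidate keys.

{E}, {B, H}, {B, N}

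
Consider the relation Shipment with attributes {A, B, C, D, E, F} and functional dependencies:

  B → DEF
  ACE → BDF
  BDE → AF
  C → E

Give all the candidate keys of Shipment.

(A, C), (B, C)

{A, C}⁺: C→E adds E; ACE→BDF adds B, D, F → {A, B, C, D, E, F}.
{B, C}⁺: B→DEF adds D, E, F; BDE→AF adds A → {A, B, C, D, E, F}.
Any other superkey contains one of these as a subset, so there are no further candidate keys.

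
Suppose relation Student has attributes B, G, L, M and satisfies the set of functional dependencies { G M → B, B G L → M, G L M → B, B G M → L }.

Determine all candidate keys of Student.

GM, BGL

Attribute G never appears on the right-hand side of any dependency, so G must belong to every candidate key.
{G}⁺ = {G}, which is not all of the schema, so we must add further attributes.
{G, M}⁺: GM→B adds B; BGM→L adds L → {B, G, L, M}.
{B, G, L}⁺: BGL→M adds M → {B, G, L, M}.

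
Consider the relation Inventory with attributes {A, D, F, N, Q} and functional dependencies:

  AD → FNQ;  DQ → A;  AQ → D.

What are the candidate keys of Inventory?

{A, D}, {A, Q}, {D, Q}

{A, D}⁺: AD→FNQ adds F, N, Q → {A, D, F, N, Q}. Minimal: {D}⁺ = {D}; {A}⁺ = {A} — none reach the full schema.
{A, Q}⁺: AQ→D adds D; AD→FNQ adds F, N → {A, D, F, N, Q}. Minimal: {Q}⁺ = {Q}; {A}⁺ = {A} — none reach the full schema.
{D, Q}⁺: DQ→A adds A; AD→FNQ adds F, N → {A, D, F, N, Q}. Minimal: {Q}⁺ = {Q}; {D}⁺ = {D} — none reach the full schema.
Any other superkey contains one of these as a subset, so there are no further candidate keys.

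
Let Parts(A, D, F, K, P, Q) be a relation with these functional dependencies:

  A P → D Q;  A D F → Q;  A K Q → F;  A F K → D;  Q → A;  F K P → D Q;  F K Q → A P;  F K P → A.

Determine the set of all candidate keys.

Attribute K never appears on the right-hand side of any dependency, so K must belong to every candidate key.
{K}⁺ = {K}, which is not all of the schema, so we must add further attributes.
{K, Q}⁺: Q→A adds A; AKQ→F adds F; AFK→D adds D; FKQ→AP adds P → {A, D, F, K, P, Q}. Minimal: {Q}⁺ = {A, Q}; {K}⁺ = {K} — none reach the full schema.
{A, F, K}⁺: AFK→D adds D; ADF→Q adds Q; FKQ→AP adds P → {A, D, F, K, P, Q}. Minimal: {F, K}⁺ = {F, K}; {A, K}⁺ = {A, K}; {A, F}⁺ = {A, F} — none reach the full schema.
{A, K, P}⁺: AP→DQ adds D, Q; AKQ→F adds F → {A, D, F, K, P, Q}. Minimal: {K, P}⁺ = {K, P}; {A, P}⁺ = {A, D, P, Q}; {A, K}⁺ = {A, K} — none reach the full schema.
{F, K, P}⁺: FKP→DQ adds D, Q; FKQ→AP adds A → {A, D, F, K, P, Q}. Minimal: {K, P}⁺ = {K, P}; {F, P}⁺ = {F, P}; {F, K}⁺ = {F, K} — none reach the full schema.
Any other superkey contains one of these as a subset, so there are no further candidate keys.

{K, Q}, {A, F, K}, {A, K, P}, {F, K, P}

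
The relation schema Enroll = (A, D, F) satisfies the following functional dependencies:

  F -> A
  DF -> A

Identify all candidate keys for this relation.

(D, F)

Attributes D, F never appear on any right-hand side, so every candidate key must contain {D, F}.
{D, F}⁺ = {A, D, F}, which is all of the schema, so {D, F} is the only candidate key.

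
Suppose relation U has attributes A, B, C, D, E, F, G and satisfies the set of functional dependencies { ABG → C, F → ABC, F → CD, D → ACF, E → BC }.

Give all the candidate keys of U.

Attributes E, G never appear on any right-hand side, so every candidate key must contain {E, G}.
{E, G}⁺ = {B, C, E, G}, which is not all of the schema, so we must add further attributes.
{D, E, G}⁺: D→ACF adds A, C, F; E→BC adds B → {A, B, C, D, E, F, G}. Minimal: {E, G}⁺ = {B, C, E, G}; {D, G}⁺ = {A, B, C, D, F, G}; {D, E}⁺ = {A, B, C, D, E, F} — none reach the full schema.
{E, F, G}⁺: F→ABC adds A, B, C; F→CD adds D → {A, B, C, D, E, F, G}. Minimal: {F, G}⁺ = {A, B, C, D, F, G}; {E, G}⁺ = {B, C, E, G}; {E, F}⁺ = {A, B, C, D, E, F} — none reach the full schema.

{D, E, G}, {E, F, G}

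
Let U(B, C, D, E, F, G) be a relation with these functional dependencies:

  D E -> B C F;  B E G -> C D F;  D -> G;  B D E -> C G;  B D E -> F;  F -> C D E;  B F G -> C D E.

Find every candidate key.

{F}⁺: F→CDE adds C, D, E; DE→BCF adds B; D→G adds G → {B, C, D, E, F, G}.
{D, E}⁺: DE→BCF adds B, C, F; D→G adds G → {B, C, D, E, F, G}. Minimal: {E}⁺ = {E}; {D}⁺ = {D, G} — none reach the full schema.
{B, E, G}⁺: BEG→CDF adds C, D, F → {B, C, D, E, F, G}. Minimal: {E, G}⁺ = {E, G}; {B, G}⁺ = {B, G}; {B, E}⁺ = {B, E} — none reach the full schema.
Any other superkey contains one of these as a subset, so there are no further candidate keys.

{F}; {D, E}; {B, E, G}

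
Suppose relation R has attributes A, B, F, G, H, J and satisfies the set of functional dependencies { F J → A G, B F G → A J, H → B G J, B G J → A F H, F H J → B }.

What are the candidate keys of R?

{H}⁺: H→BGJ adds B, G, J; BGJ→AFH adds A, F → {A, B, F, G, H, J}.
{B, F, G}⁺: BFG→AJ adds A, J; BGJ→AFH adds H → {A, B, F, G, H, J}.
{B, F, J}⁺: FJ→AG adds A, G; BGJ→AFH adds H → {A, B, F, G, H, J}.
{B, G, J}⁺: BGJ→AFH adds A, F, H → {A, B, F, G, H, J}.

H; BFG; BFJ; BGJ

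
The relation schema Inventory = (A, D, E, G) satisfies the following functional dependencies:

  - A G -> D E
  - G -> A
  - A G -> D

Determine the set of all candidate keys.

Attribute G never appears on the right-hand side of any dependency, so G must belong to every candidate key.
{G}⁺ = {A, D, E, G}, which is all of the schema, so {G} is the only candidate key.

G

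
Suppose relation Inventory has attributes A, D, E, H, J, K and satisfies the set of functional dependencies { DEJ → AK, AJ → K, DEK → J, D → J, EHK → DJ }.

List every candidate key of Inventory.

{D, E, H}⁺: D→J adds J; DEJ→AK adds A, K → {A, D, E, H, J, K}.
{E, H, K}⁺: EHK→DJ adds D, J; DEJ→AK adds A → {A, D, E, H, J, K}.
{A, E, H, J}⁺: AJ→K adds K; EHK→DJ adds D → {A, D, E, H, J, K}.

{D, E, H}; {E, H, K}; {A, E, H, J}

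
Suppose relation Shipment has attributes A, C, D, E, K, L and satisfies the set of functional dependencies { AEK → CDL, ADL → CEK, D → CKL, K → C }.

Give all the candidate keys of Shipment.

{A, D}; {A, E, K}

{A, D}⁺: D→CKL adds C, K, L; ADL→CEK adds E → {A, C, D, E, K, L}. Minimal: {D}⁺ = {C, D, K, L}; {A}⁺ = {A} — none reach the full schema.
{A, E, K}⁺: AEK→CDL adds C, D, L → {A, C, D, E, K, L}. Minimal: {E, K}⁺ = {C, E, K}; {A, K}⁺ = {A, C, K}; {A, E}⁺ = {A, E} — none reach the full schema.
Any other superkey contains one of these as a subset, so there are no further candidate keys.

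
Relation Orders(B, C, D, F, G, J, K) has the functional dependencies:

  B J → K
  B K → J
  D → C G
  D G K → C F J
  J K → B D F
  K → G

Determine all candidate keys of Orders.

{B, J}, {B, K}, {D, K}, {J, K}

{B, J}⁺: BJ→K adds K; JK→BDF adds D, F; K→G adds G; D→CG adds C → {B, C, D, F, G, J, K}. Minimal: {J}⁺ = {J}; {B}⁺ = {B} — none reach the full schema.
{B, K}⁺: BK→J adds J; JK→BDF adds D, F; K→G adds G; D→CG adds C → {B, C, D, F, G, J, K}. Minimal: {K}⁺ = {G, K}; {B}⁺ = {B} — none reach the full schema.
{D, K}⁺: D→CG adds C, G; DGK→CFJ adds F, J; JK→BDF adds B → {B, C, D, F, G, J, K}. Minimal: {K}⁺ = {G, K}; {D}⁺ = {C, D, G} — none reach the full schema.
{J, K}⁺: JK→BDF adds B, D, F; K→G adds G; D→CG adds C → {B, C, D, F, G, J, K}. Minimal: {K}⁺ = {G, K}; {J}⁺ = {J} — none reach the full schema.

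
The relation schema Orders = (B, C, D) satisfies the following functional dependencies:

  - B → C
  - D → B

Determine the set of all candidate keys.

Attribute D never appears on the right-hand side of any dependency, so D must belong to every candidate key.
{D}⁺ = {B, C, D}, which is all of the schema, so {D} is the only candidate key.

{D}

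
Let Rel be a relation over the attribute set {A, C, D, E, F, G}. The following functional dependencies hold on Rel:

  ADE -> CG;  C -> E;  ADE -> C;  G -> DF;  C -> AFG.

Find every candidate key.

{C}; {A, D, E}; {A, E, G}

{C}⁺: C→E adds E; C→AFG adds A, F, G; G→DF adds D → {A, C, D, E, F, G}.
{A, D, E}⁺: ADE→CG adds C, G; G→DF adds F → {A, C, D, E, F, G}.
{A, E, G}⁺: G→DF adds D, F; ADE→CG adds C → {A, C, D, E, F, G}.
Any other superkey contains one of these as a subset, so there are no further candidate keys.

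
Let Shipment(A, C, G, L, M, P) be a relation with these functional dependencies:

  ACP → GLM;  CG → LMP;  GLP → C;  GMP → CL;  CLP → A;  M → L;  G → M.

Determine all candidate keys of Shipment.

{C, G}⁺: CG→LMP adds L, M, P; CLP→A adds A → {A, C, G, L, M, P}.
{G, P}⁺: G→M adds M; GMP→CL adds C, L; CLP→A adds A → {A, C, G, L, M, P}.
{A, C, P}⁺: ACP→GLM adds G, L, M → {A, C, G, L, M, P}.
{C, L, P}⁺: CLP→A adds A; ACP→GLM adds G, M → {A, C, G, L, M, P}.
{C, M, P}⁺: M→L adds L; CLP→A adds A; ACP→GLM adds G → {A, C, G, L, M, P}.

{C, G}, {G, P}, {A, C, P}, {C, L, P}, {C, M, P}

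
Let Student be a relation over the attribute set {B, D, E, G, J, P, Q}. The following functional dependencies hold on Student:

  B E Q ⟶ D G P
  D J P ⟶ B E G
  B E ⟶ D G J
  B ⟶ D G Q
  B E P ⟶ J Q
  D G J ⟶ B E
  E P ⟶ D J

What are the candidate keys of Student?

{B, E}⁺: BE→DGJ adds D, G, J; B→DGQ adds Q; BEQ→DGP adds P → {B, D, E, G, J, P, Q}. Minimal: {E}⁺ = {E}; {B}⁺ = {B, D, G, Q} — none reach the full schema.
{B, J}⁺: B→DGQ adds D, G, Q; DGJ→BE adds E; BEQ→DGP adds P → {B, D, E, G, J, P, Q}. Minimal: {J}⁺ = {J}; {B}⁺ = {B, D, G, Q} — none reach the full schema.
{E, P}⁺: EP→DJ adds D, J; DJP→BEG adds B, G; B→DGQ adds Q → {B, D, E, G, J, P, Q}. Minimal: {P}⁺ = {P}; {E}⁺ = {E} — none reach the full schema.
{D, G, J}⁺: DGJ→BE adds B, E; B→DGQ adds Q; BEQ→DGP adds P → {B, D, E, G, J, P, Q}. Minimal: {G, J}⁺ = {G, J}; {D, J}⁺ = {D, J}; {D, G}⁺ = {D, G} — none reach the full schema.
{D, J, P}⁺: DJP→BEG adds B, E, G; B→DGQ adds Q → {B, D, E, G, J, P, Q}. Minimal: {J, P}⁺ = {J, P}; {D, P}⁺ = {D, P}; {D, J}⁺ = {D, J} — none reach the full schema.

BE, BJ, EP, DGJ, DJP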